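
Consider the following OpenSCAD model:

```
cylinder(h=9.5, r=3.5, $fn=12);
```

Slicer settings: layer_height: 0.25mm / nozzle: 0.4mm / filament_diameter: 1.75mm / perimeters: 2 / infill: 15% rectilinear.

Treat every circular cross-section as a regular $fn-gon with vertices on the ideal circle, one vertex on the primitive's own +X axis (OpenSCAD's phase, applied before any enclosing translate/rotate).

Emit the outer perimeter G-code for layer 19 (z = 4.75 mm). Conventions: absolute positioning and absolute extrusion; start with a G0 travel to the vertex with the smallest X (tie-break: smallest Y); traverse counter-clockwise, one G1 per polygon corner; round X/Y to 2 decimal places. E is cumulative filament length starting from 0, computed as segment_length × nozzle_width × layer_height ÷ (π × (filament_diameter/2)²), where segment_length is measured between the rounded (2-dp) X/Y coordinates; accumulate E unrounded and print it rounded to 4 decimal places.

G0 X-3.50 Y0.00 Z4.75
G1 X-3.03 Y-1.75 E0.0753
G1 X-1.75 Y-3.03 E0.1506
G1 X0.00 Y-3.50 E0.2259
G1 X1.75 Y-3.03 E0.3013
G1 X3.03 Y-1.75 E0.3765
G1 X3.50 Y0.00 E0.4519
G1 X3.03 Y1.75 E0.5272
G1 X1.75 Y3.03 E0.6025
G1 X0.00 Y3.50 E0.6778
G1 X-1.75 Y3.03 E0.7531
G1 X-3.03 Y1.75 E0.8284
G1 X-3.50 Y0.00 E0.9037

At z = 4.75 mm: the cylinder: section is a regular 12-gon, circumradius r=3.5. The outline is a single polygon with 12 vertices. Extrusion per mm of travel: 0.4 × 0.25 / (π × 0.875²) = 0.041575. Accumulating E over each segment gives final E = 0.9037.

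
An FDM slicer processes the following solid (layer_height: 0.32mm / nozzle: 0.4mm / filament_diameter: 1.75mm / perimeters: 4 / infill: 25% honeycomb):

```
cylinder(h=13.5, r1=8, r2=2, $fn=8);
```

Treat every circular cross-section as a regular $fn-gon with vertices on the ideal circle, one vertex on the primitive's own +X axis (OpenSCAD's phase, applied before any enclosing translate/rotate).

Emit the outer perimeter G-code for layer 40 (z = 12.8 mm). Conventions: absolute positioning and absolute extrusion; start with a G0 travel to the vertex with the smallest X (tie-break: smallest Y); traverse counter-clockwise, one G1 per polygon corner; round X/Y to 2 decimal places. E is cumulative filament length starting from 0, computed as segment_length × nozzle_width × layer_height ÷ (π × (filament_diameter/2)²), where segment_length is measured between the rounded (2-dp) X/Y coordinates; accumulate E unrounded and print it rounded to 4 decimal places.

At z = 12.8 mm: the cone contributes a regular 8-gon of circumradius 2.311 (interpolated between r1=8 and r2=2 at t=0.948). The outline is a single polygon with 8 vertices. Extrusion per mm of travel: 0.4 × 0.32 / (π × 0.875²) = 0.053216. Accumulating E over each segment gives final E = 0.7519.

G0 X-2.31 Y0.00 Z12.80
G1 X-1.63 Y-1.63 E0.0940
G1 X0.00 Y-2.31 E0.1880
G1 X1.63 Y-1.63 E0.2820
G1 X2.31 Y0.00 E0.3760
G1 X1.63 Y1.63 E0.4699
G1 X0.00 Y2.31 E0.5639
G1 X-1.63 Y1.63 E0.6579
G1 X-2.31 Y0.00 E0.7519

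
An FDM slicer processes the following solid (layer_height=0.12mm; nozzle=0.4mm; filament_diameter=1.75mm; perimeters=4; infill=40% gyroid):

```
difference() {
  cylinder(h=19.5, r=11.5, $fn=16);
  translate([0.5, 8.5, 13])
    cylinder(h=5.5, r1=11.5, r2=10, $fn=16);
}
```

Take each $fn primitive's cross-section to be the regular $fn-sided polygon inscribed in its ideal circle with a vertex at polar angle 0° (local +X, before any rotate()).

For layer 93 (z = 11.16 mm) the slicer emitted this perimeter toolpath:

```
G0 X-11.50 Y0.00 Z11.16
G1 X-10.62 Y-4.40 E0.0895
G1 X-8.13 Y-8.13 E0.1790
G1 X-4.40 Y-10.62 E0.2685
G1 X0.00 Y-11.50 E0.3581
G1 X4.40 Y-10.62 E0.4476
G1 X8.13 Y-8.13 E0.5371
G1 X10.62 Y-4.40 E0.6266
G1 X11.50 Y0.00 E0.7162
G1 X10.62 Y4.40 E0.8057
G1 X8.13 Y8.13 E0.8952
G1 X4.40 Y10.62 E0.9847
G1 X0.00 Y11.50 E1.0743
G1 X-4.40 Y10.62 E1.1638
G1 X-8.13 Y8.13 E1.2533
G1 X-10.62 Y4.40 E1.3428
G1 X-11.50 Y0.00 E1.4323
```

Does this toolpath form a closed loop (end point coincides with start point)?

Start point (G0): (-11.50, 0.00). End point (last G1): the path returns to the start — closed.

yes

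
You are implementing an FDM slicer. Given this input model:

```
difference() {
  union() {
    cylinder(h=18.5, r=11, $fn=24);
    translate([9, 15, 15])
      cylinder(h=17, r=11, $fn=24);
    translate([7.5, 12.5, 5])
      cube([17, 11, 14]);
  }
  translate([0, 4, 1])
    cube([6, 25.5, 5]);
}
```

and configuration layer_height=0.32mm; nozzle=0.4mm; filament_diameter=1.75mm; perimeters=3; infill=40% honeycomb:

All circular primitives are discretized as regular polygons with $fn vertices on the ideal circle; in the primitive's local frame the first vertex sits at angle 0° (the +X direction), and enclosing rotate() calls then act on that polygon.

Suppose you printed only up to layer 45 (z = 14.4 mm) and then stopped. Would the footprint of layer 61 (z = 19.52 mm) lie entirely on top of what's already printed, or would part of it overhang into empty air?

Compare the two slices. At z = 14.4: the cylinder: section is a regular 24-gon, circumradius r=11 (area = (24/2)·11.000²·sin(360°/24) = 375.81 mm²); the cylinder at (9, 15) does not reach this height (z outside [15, 32]); the cube at (7.5, 12.5) (footprint 17×11) is included at this height (area 187.00 mm²); Combining (union): the 2 present regions are separate (no shared area or edge), so areas and boundary lengths simply add and each stays a separate island — area = 562.81 mm²; the cube at (0, 4) is not intersected at this z (z outside [1, 6]); Taking the first minus the rest: none of the subtracted shapes is present at this height, so that combined region is unchanged — area = 562.81 mm². At z = 19.52: the cylinder is not intersected at this z (z outside [0, 18.5]); the r=11 cylinder at (9, 15) gives a regular 24-gon of circumradius 11 (constant along its height) (area = (24/2)·11.000²·sin(360°/24) = 375.81 mm²); the cube at (7.5, 12.5) is not intersected at this z (z outside [5, 19]); Taking the union: only the r=11 cylinder at (9, 15) is present, so the union is just that shape — area = 375.81 mm²; the cube at (0, 4) is not intersected at this z (z outside [1, 6]); Subtracting the remaining from the first: none of the subtracted shapes is present at this height, so that combined region is unchanged — area = 375.81 mm². Checking containment: at z = 19.52 the cross-section extends beyond the z = 14.4 cross-section by about 210.50 mm².

part overhangs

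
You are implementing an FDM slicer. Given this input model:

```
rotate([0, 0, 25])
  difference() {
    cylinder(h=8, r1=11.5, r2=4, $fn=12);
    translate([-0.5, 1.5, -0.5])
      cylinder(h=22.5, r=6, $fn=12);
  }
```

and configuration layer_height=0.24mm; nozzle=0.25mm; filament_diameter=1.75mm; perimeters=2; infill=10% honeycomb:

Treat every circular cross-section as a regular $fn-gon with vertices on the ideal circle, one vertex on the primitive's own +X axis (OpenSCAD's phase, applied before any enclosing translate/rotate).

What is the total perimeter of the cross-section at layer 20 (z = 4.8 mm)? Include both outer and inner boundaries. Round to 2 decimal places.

59.67 mm

At z = 4.8 mm: the cone: at t=0.600 of its height the radius interpolates to r₁+(r₂−r₁)t = 7.000, giving a regular 12-gon of that circumradius (perimeter = 2·12·7.000·sin(180°/12) = 43.48 mm); the cylinder at (-0.5, 1.5): section is a regular 12-gon, circumradius r=6 (perimeter = 2·12·6.000·sin(180°/12) = 37.27 mm); Subtracting the remaining from the first: starting from the cone, the r=6 cylinder at (-0.5, 1.5) partially overlaps it — only the 103.38 mm² overlap (of its 108.00 mm²) is removed, clipping the outline — boundary = 59.67 mm; (rotated 25° about Z; rotation is an isometry so areas/perimeters/island counts are preserved). Overall, the cross-section is a single solid region. Total boundary length (outer) = 59.67 mm.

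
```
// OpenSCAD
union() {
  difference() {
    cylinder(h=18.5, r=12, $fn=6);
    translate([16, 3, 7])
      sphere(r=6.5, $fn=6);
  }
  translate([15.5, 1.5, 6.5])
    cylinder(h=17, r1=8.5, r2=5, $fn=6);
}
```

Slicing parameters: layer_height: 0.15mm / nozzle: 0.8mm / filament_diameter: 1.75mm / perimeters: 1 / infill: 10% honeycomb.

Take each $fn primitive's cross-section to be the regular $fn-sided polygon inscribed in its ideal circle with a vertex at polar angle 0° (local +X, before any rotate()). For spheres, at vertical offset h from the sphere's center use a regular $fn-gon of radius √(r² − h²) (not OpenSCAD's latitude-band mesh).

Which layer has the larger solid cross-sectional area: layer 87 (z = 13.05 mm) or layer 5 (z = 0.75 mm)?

Layer 87 (z = 13.05): the r=12 cylinder gives a regular 6-gon of circumradius 12 (constant along its height) (area = (6/2)·12.000²·sin(360°/6) = 374.12 mm²); the r=6.5 sphere at (16, 3) slices to a regular 6-gon of circumradius 2.376 (√(r²−h²) with h=6.05 from center) (area = (6/2)·2.376²·sin(360°/6) = 14.67 mm²); Subtracting the remaining from the first: starting from the r=12 cylinder (374.12 mm²), the r=6.5 sphere at (16, 3) misses the remaining region (no effect) — area = 374.12 mm²; the cone at (15.5, 1.5) contributes a regular 6-gon of circumradius 7.151 (interpolated between r1=8.5 and r2=5 at t=0.385) (area = (6/2)·7.151²·sin(360°/6) = 132.87 mm²); Merging all regions: the regions partially overlap — summed areas 507.00 mm² minus the doubly-counted overlap 10.90 mm² gives 496.10 mm² — area = 496.10 mm². So its area = 496.10 mm². Layer 5 (z = 0.75): the r=12 cylinder contributes a regular 6-gon of circumradius 12 (area = (6/2)·12.000²·sin(360°/6) = 374.12 mm²); the r=6.5 sphere at (16, 3) contributes a regular 6-gon of circumradius √(6.5²−6.25²) = 1.785 (area = (6/2)·1.785²·sin(360°/6) = 8.28 mm²); Subtracting the remaining from the first: starting from the r=12 cylinder (374.12 mm²), the r=6.5 sphere at (16, 3) misses the remaining region (no effect) — area = 374.12 mm²; the cone at (15.5, 1.5) does not reach this height (z outside [6.5, 23.5]); Taking the union: only the result so far is present, so the union is just that shape — area = 374.12 mm². So its area = 374.12 mm². Layer 87 is larger (496.10 vs 374.12 mm²).

layer 87 (z = 13.05 mm)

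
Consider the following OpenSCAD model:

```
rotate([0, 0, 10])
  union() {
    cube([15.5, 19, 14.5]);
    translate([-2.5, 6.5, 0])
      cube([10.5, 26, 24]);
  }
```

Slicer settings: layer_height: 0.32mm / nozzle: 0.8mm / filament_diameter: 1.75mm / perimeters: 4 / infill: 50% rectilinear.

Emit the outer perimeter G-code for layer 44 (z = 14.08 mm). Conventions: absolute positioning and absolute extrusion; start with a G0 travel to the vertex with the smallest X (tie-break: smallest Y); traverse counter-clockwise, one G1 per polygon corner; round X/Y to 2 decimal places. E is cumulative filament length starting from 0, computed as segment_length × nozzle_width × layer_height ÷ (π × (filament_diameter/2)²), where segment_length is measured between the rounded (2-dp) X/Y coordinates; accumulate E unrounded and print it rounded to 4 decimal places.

At z = 14.08 mm: the cube is present — its section is the full 15.5×19 rectangle; the cube at (-2.5, 6.5) (footprint 10.5×26) is included at this height; Merging all regions: the regions partially overlap (shared area 100.00 mm²), so overlapping operands fuse into one piece — 1 connected region; (whole slice rotated 10° about Z — lengths, areas and connectivity unchanged). The outline is a single polygon with 8 vertices. Extrusion per mm of travel: 0.8 × 0.32 / (π × 0.875²) = 0.106432. Accumulating E over each segment gives final E = 10.7491.

G0 X-8.11 Y31.57 Z14.08
G1 X-3.59 Y5.97 E2.7668
G1 X-1.13 Y6.40 E3.0326
G1 X0.00 Y0.00 E3.7243
G1 X15.26 Y2.69 E5.3735
G1 X11.97 Y21.40 E7.3954
G1 X4.58 Y20.10 E8.1940
G1 X2.23 Y33.40 E9.6315
G1 X-8.11 Y31.57 E10.7491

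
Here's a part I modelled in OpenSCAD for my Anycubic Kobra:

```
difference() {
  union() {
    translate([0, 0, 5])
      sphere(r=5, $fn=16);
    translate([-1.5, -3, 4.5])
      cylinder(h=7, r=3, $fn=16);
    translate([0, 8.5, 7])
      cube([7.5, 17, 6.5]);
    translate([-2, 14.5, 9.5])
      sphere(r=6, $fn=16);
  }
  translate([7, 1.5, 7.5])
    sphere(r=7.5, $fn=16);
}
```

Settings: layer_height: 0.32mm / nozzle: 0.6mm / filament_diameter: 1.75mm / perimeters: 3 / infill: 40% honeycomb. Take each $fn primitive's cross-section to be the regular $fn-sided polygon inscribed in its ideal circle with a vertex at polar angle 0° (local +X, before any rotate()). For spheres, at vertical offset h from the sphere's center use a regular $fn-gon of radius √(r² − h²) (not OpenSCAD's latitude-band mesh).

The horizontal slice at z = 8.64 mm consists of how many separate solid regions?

At z = 8.64 mm: the sphere: section is a regular 16-gon, circumradius = √(r²−h²) = √(5²−3.64²) = 3.428; the cylinder at (-1.5, -3): section is a regular 16-gon, circumradius r=3; the cube at (0, 8.5) (footprint 7.5×17) is included at this height; the sphere at (-2, 14.5): section is a regular 16-gon, circumradius = √(r²−h²) = √(6²−0.86²) = 5.938; Merging all regions: the regions partially overlap (shared area 42.35 mm²), so overlapping operands fuse into one piece — 2 connected regions; the r=7.5 sphere at (7, 1.5) slices to a regular 16-gon of circumradius 7.413 (√(r²−h²) with h=1.14 from center); Subtracting the remaining from the first: starting from that combined region, the r=7.5 sphere at (7, 1.5) partially overlaps it — only the 17.84 mm² overlap (of its 168.23 mm²) is removed, clipping the outline — 2 connected regions. The result has 2 disconnected regions.

2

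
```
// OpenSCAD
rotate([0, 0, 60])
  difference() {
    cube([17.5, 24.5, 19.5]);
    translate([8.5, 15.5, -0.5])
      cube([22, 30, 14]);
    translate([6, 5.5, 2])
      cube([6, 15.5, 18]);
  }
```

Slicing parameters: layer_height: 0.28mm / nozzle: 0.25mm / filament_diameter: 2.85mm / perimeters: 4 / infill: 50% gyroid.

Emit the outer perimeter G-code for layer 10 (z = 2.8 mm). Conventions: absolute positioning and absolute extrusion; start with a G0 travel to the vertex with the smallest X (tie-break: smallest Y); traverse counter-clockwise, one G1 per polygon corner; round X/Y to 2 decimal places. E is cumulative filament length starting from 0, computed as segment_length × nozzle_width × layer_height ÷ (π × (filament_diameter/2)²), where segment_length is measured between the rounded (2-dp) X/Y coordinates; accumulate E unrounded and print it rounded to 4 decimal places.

At z = 2.8 mm: the cube (footprint 17.5×24.5) is included at this height; the 22×30 cube at (8.5, 15.5) contributes its full rectangle; the cube at (6, 5.5) (footprint 6×15.5) is included at this height; After the difference (first − rest): starting from the 17.5×24.5 cube, the 22×30 cube at (8.5, 15.5) partially overlaps it — only the 81.00 mm² overlap (of its 660.00 mm²) is removed, clipping the outline; the 6×15.5 cube at (6, 5.5) partially overlaps it — only the 73.75 mm² overlap (of its 93.00 mm²) is removed, clipping the outline — 1 connected region; (whole slice rotated 60° about Z — lengths, areas and connectivity unchanged). The outline is a single polygon with 10 vertices. Extrusion per mm of travel: 0.25 × 0.28 / (π × 1.425²) = 0.010973. Accumulating E over each segment gives final E = 1.1961.

G0 X-21.22 Y12.25 Z2.80
G1 X0.00 Y0.00 E0.2689
G1 X8.75 Y15.16 E0.4609
G1 X-4.67 Y22.91 E0.6310
G1 X-7.42 Y18.14 E0.6914
G1 X1.24 Y13.14 E0.8011
G1 X-1.76 Y7.95 E0.8669
G1 X-15.19 Y15.70 E1.0370
G1 X-13.94 Y17.86 E1.0644
G1 X-16.97 Y19.61 E1.1028
G1 X-21.22 Y12.25 E1.1961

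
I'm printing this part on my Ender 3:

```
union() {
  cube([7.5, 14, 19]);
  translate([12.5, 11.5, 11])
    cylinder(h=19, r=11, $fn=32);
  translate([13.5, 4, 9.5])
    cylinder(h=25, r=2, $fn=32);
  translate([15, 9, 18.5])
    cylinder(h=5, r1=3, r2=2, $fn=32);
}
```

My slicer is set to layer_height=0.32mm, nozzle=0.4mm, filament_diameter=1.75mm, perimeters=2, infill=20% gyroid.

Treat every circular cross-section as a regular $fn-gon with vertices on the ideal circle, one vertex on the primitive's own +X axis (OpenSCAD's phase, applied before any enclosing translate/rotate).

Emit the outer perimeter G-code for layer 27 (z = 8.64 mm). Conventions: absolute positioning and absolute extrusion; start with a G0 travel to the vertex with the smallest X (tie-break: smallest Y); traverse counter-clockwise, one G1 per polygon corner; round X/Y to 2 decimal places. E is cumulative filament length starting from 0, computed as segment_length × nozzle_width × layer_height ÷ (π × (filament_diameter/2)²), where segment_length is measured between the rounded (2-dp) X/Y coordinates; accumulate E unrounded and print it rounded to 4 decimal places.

At z = 8.64 mm: the 7.5×14 cube contributes its full rectangle; the cylinder at (12.5, 11.5) is not intersected at this z (z outside [11, 30]); the cylinder at (13.5, 4) is not intersected at this z (z outside [9.5, 34.5]); the cone at (15, 9) is not intersected at this z (z outside [18.5, 23.5]); Taking the union: only the 7.5×14 cube is present, so the union is just that shape — 1 connected region. The outline is a single polygon with 4 vertices. Extrusion per mm of travel: 0.4 × 0.32 / (π × 0.875²) = 0.053216. Accumulating E over each segment gives final E = 2.2883.

G0 X0.00 Y0.00 Z8.64
G1 X7.50 Y0.00 E0.3991
G1 X7.50 Y14.00 E1.1441
G1 X0.00 Y14.00 E1.5433
G1 X0.00 Y0.00 E2.2883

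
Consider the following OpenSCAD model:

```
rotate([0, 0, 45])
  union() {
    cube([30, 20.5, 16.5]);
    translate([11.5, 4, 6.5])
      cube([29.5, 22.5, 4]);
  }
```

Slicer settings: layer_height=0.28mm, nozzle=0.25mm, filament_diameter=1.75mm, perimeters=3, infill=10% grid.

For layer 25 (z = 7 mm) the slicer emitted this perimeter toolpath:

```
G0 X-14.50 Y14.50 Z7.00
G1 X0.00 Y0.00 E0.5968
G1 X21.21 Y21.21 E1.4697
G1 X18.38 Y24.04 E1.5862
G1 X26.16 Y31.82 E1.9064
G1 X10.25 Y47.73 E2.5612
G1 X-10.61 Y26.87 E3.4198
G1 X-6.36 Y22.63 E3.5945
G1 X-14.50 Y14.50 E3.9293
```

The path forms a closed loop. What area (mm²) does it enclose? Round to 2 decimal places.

Apply the shoelace formula to the sequence of (X, Y) vertices; enclosed area = 973.51 mm².

973.51 mm²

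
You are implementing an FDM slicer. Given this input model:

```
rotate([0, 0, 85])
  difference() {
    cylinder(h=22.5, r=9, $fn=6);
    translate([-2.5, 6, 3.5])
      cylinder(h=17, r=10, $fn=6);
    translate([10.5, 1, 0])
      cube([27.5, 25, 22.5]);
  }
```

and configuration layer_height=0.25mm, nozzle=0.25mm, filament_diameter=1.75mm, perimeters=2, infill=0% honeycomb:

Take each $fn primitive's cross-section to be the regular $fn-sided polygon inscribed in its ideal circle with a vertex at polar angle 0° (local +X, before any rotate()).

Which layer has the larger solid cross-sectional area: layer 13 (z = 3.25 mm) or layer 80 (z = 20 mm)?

Layer 13 (z = 3.25): the r=9 cylinder gives a regular 6-gon of circumradius 9 (constant along its height) (area = (6/2)·9.000²·sin(360°/6) = 210.44 mm²); the cylinder at (-2.5, 6) is absent (z outside [3.5, 20.5]); the 27.5×25 cube at (10.5, 1) contributes its full rectangle (area 687.50 mm²); Taking the first minus the rest: starting from the r=9 cylinder (210.44 mm²), the 27.5×25 cube at (10.5, 1) misses the remaining region (no effect) — area = 210.44 mm²; (whole slice rotated 85° about Z — lengths, areas and connectivity unchanged). So its area = 210.44 mm². Layer 80 (z = 20): the cylinder: section is a regular 6-gon, circumradius r=9 (area = (6/2)·9.000²·sin(360°/6) = 210.44 mm²); the r=10 cylinder at (-2.5, 6) contributes a regular 6-gon of circumradius 10 (area = (6/2)·10.000²·sin(360°/6) = 259.81 mm²); the cube at (10.5, 1) (footprint 27.5×25) is included at this height (area 687.50 mm²); Subtracting the remaining from the first: starting from the r=9 cylinder (210.44 mm²), the r=10 cylinder at (-2.5, 6) partially overlaps it — only the 125.14 mm² overlap (of its 259.81 mm²) is removed, clipping the outline; the 27.5×25 cube at (10.5, 1) misses the remaining region (no effect) — area = 85.30 mm²; (whole slice rotated 85° about Z — lengths, areas and connectivity unchanged). So its area = 85.30 mm². Layer 13 is larger (210.44 vs 85.30 mm²).

layer 13 (z = 3.25 mm)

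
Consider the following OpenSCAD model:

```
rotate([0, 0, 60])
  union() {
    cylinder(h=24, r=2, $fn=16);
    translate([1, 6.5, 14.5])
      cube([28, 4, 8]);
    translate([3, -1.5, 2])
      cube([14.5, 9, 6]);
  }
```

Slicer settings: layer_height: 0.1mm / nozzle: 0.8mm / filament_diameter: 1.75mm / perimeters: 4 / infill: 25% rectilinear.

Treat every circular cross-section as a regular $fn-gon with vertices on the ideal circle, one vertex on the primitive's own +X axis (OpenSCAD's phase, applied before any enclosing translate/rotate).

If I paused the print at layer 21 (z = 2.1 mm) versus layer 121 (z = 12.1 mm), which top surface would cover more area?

Layer 21 (z = 2.1): the r=2 cylinder contributes a regular 16-gon of circumradius 2 (area = (16/2)·2.000²·sin(360°/16) = 12.25 mm²); the cube at (1, 6.5) is not intersected at this z (z outside [14.5, 22.5]); the cube at (3, -1.5) is present — its section is the full 14.5×9 rectangle (area 130.50 mm²); Taking the union: the 2 present regions are separate (no shared area or edge), so areas and boundary lengths simply add and each stays a separate island — area = 142.75 mm²; (rotated 60° about Z; rotation is an isometry so areas/perimeters/island counts are preserved). So its area = 142.75 mm². Layer 121 (z = 12.1): the r=2 cylinder contributes a regular 16-gon of circumradius 2 (area = (16/2)·2.000²·sin(360°/16) = 12.25 mm²); the cube at (1, 6.5) does not reach this height (z outside [14.5, 22.5]); the cube at (3, -1.5) is absent (z outside [2, 8]); Merging all regions: only the r=2 cylinder is present, so the union is just that shape — area = 12.25 mm²; (whole slice rotated 60° about Z — lengths, areas and connectivity unchanged). So its area = 12.25 mm². Layer 21 is larger (142.75 vs 12.25 mm²).

layer 21 (z = 2.1 mm)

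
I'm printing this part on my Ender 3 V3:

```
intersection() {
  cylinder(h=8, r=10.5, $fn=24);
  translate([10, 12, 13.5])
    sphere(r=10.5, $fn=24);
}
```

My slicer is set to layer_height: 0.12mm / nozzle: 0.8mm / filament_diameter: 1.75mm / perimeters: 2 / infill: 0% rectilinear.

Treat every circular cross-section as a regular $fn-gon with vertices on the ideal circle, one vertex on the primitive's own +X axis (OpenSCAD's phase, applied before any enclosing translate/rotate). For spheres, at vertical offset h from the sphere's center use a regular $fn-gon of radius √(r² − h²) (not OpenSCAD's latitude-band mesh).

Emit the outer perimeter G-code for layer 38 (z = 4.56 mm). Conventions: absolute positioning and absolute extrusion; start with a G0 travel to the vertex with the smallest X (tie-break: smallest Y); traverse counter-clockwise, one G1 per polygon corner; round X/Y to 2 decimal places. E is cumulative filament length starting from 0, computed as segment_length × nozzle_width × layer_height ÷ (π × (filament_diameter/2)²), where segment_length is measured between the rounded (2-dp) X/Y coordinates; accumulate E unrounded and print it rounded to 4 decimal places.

At z = 4.56 mm: the cylinder: section is a regular 24-gon, circumradius r=10.5; the r=10.5 sphere at (10, 12) contributes a regular 24-gon of circumradius √(10.5²−8.94²) = 5.507; Taking the intersection: the r=10.5 sphere at (10, 12) partially overlaps the r=10.5 cylinder; clipping to the common part keeps 0.57 mm² — 1 connected region. The outline is a single polygon with 5 vertices. Extrusion per mm of travel: 0.8 × 0.12 / (π × 0.875²) = 0.039912. Accumulating E over each segment gives final E = 0.2358.

G0 X5.49 Y8.91 Z4.56
G1 X6.11 Y8.11 E0.0404
G1 X7.25 Y7.23 E0.0979
G1 X7.73 Y7.03 E0.1186
G1 X7.42 Y7.42 E0.1385
G1 X5.49 Y8.91 E0.2358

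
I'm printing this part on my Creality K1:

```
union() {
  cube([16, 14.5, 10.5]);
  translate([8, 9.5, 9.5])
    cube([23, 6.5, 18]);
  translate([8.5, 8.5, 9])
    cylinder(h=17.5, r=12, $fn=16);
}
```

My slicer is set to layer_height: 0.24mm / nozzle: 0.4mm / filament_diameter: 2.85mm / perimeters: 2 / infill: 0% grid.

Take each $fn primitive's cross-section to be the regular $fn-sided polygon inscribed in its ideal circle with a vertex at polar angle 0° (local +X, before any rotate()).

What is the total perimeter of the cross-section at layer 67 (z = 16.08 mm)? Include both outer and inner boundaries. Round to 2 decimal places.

98.31 mm

At z = 16.08 mm: the cube is not intersected at this z (z outside [0, 10.5]); the cube at (8, 9.5) is present — its section is the full 23×6.5 rectangle (perimeter 59.00 mm); the r=12 cylinder at (8.5, 8.5) gives a regular 16-gon of circumradius 12 (constant along its height) (perimeter = 2·16·12.000·sin(180°/16) = 74.91 mm); Taking the union: the regions partially overlap (shared area 73.77 mm²), so the edge portions inside another operand are dropped and the merged outline is re-measured after clipping — boundary = 98.31 mm. Overall, the cross-section is a single solid region. Total boundary length (outer) = 98.31 mm.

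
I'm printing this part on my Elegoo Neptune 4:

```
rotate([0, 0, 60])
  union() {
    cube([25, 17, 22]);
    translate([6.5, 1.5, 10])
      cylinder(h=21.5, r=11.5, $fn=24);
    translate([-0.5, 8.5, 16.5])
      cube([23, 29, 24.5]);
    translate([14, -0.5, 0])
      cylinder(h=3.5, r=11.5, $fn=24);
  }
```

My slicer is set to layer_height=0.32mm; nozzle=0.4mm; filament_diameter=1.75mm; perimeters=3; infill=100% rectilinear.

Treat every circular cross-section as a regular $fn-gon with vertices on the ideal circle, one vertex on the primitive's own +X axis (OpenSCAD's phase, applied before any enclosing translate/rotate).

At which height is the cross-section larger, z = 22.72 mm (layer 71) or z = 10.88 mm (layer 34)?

Layer 71 (z = 22.72): the cube is absent (z outside [0, 22]); the r=11.5 cylinder at (6.5, 1.5) gives a regular 24-gon of circumradius 11.5 (constant along its height) (area = (24/2)·11.500²·sin(360°/24) = 410.75 mm²); the cube at (-0.5, 8.5) is present — its section is the full 23×29 rectangle (area 667.00 mm²); the cylinder at (14, -0.5) does not reach this height (z outside [0, 3.5]); Merging all regions: the regions partially overlap — summed areas 1077.75 mm² minus the doubly-counted overlap 53.69 mm² gives 1024.06 mm² — area = 1024.06 mm²; (rotated 60° about Z; rotation is an isometry so areas/perimeters/island counts are preserved). So its area = 1024.06 mm². Layer 34 (z = 10.88): the cube (footprint 25×17) is included at this height (area 425.00 mm²); the cylinder at (6.5, 1.5): section is a regular 24-gon, circumradius r=11.5 (area = (24/2)·11.500²·sin(360°/24) = 410.75 mm²); the cube at (-0.5, 8.5) is not intersected at this z (z outside [16.5, 41]); the cylinder at (14, -0.5) is not intersected at this z (z outside [0, 3.5]); Merging all regions: the regions partially overlap — summed areas 835.75 mm² minus the doubly-counted overlap 199.65 mm² gives 636.09 mm² — area = 636.09 mm²; (rotated 60° about Z; rotation is an isometry so areas/perimeters/island counts are preserved). So its area = 636.09 mm². Layer 71 is larger (1024.06 vs 636.09 mm²).

layer 71 (z = 22.72 mm)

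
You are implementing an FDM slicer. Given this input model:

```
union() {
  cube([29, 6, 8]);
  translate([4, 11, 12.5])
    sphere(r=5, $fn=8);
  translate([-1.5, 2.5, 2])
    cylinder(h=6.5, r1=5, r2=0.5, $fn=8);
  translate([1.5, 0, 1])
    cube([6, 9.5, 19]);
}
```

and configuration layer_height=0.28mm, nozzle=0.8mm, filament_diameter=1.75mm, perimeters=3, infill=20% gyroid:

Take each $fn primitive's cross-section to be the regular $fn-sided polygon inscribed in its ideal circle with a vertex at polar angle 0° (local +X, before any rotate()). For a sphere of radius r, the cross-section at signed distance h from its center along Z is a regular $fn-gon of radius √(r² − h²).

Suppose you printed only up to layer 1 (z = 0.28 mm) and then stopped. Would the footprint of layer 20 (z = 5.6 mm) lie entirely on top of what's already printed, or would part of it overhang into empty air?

Compare the two slices. At z = 0.28: the 29×6 cube contributes its full rectangle (area 174.00 mm²); the sphere at (4, 11) does not reach this height (|z−center|=12.220 > r=5); the cone at (-1.5, 2.5) does not reach this height (z outside [2, 8.5]); the cube at (1.5, 0) is absent (z outside [1, 20]); Taking the union: only the 29×6 cube is present, so the union is just that shape — area = 174.00 mm². At z = 5.6: the cube is present — its section is the full 29×6 rectangle (area 174.00 mm²); the sphere at (4, 11) is absent (|z−center|=6.900 > r=5); the cone at (-1.5, 2.5) contributes a regular 8-gon of circumradius 2.508 (interpolated between r1=5 and r2=0.5 at t=0.554) (area = (8/2)·2.508²·sin(360°/8) = 17.79 mm²); the cube at (1.5, 0) (footprint 6×9.5) is included at this height (area 57.00 mm²); Combining (union): the regions partially overlap — summed areas 248.79 mm² minus the doubly-counted overlap 38.30 mm² gives 210.48 mm² — area = 210.48 mm². Checking containment: at z = 5.6 the cross-section extends beyond the z = 0.28 cross-section by about 36.48 mm².

part overhangs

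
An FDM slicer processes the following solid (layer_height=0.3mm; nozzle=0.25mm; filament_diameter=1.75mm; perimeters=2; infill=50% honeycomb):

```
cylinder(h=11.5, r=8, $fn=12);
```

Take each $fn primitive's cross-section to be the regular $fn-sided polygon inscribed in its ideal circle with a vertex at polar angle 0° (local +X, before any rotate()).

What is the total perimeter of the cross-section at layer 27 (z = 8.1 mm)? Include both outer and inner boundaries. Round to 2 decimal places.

49.69 mm

At z = 8.1 mm: the r=8 cylinder gives a regular 12-gon of circumradius 8 (constant along its height) (perimeter = 2·12·8.000·sin(180°/12) = 49.69 mm). Overall, the cross-section is a single solid region. Total boundary length (outer) = 49.69 mm.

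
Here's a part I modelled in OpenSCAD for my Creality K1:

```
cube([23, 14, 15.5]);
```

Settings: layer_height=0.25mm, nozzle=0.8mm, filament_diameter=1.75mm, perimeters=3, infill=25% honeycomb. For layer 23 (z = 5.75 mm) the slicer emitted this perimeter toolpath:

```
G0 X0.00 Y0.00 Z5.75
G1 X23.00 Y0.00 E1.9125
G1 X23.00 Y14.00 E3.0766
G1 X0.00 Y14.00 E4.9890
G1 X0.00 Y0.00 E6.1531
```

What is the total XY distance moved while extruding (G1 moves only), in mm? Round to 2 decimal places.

Sum the Euclidean lengths of each G1 segment: total = 74.00 mm.

74.00 mm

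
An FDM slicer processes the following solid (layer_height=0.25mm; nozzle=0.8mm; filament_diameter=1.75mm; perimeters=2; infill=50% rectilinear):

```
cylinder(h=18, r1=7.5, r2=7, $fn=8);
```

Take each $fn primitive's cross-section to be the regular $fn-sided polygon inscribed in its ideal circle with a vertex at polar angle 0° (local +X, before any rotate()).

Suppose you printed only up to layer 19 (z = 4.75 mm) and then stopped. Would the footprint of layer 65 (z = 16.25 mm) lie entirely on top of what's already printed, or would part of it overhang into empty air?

entirely on top

Compare the two slices. At z = 4.75: the cone: at t=0.264 of its height the radius interpolates to r₁+(r₂−r₁)t = 7.368, giving a regular 8-gon of that circumradius (area = (8/2)·7.368²·sin(360°/8) = 153.55 mm²). At z = 16.25: the cone contributes a regular 8-gon of circumradius 7.049 (interpolated between r1=7.5 and r2=7 at t=0.903) (area = (8/2)·7.049²·sin(360°/8) = 140.52 mm²). Checking containment: the cross-section at z = 16.25 is a subset of the cross-section at z = 4.75.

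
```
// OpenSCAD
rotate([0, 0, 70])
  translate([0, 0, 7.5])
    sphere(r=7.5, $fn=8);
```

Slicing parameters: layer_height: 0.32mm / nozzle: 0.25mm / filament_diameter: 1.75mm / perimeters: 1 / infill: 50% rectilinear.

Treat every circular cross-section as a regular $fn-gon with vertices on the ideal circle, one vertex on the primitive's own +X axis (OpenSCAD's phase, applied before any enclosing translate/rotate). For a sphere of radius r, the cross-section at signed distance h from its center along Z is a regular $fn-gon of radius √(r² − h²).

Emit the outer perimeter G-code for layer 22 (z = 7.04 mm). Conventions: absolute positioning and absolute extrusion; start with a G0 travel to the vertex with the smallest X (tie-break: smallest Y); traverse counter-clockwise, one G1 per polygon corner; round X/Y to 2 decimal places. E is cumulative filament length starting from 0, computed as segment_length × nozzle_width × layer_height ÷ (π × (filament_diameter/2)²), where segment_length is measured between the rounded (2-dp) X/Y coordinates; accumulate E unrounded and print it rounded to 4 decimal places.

At z = 7.04 mm: the r=7.5 sphere slices to a regular 8-gon of circumradius 7.486 (√(r²−h²) with h=0.46 from center); (whole slice rotated 70° about Z — lengths, areas and connectivity unchanged). The outline is a single polygon with 8 vertices. Extrusion per mm of travel: 0.25 × 0.32 / (π × 0.875²) = 0.033260. Accumulating E over each segment gives final E = 1.5235.

G0 X-7.03 Y2.56 Z7.04
G1 X-6.78 Y-3.16 E0.1904
G1 X-2.56 Y-7.03 E0.3809
G1 X3.16 Y-6.78 E0.5713
G1 X7.03 Y-2.56 E0.7617
G1 X6.78 Y3.16 E0.9522
G1 X2.56 Y7.03 E1.1426
G1 X-3.16 Y6.78 E1.3330
G1 X-7.03 Y2.56 E1.5235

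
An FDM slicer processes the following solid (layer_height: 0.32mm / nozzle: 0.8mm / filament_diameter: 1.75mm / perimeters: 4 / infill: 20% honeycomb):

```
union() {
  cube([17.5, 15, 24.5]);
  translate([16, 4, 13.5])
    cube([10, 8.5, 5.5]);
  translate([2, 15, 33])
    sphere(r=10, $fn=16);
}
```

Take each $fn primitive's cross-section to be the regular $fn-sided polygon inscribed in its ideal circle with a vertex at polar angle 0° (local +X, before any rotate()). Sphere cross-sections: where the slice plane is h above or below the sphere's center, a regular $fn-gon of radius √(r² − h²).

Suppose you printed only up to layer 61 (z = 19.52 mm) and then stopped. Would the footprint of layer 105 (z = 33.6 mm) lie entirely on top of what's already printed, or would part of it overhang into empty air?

Compare the two slices. At z = 19.52: the cube (footprint 17.5×15) is included at this height (area 262.50 mm²); the cube at (16, 4) does not reach this height (z outside [13.5, 19]); the sphere at (2, 15) does not reach this height (|z−center|=13.480 > r=10); Merging all regions: only the 17.5×15 cube is present, so the union is just that shape — area = 262.50 mm². At z = 33.6: the cube is absent (z outside [0, 24.5]); the cube at (16, 4) is not intersected at this z (z outside [13.5, 19]); the r=10 sphere at (2, 15) contributes a regular 16-gon of circumradius √(10²−0.6²) = 9.982 (area = (16/2)·9.982²·sin(360°/16) = 305.04 mm²); Merging all regions: only the r=10 sphere at (2, 15) is present, so the union is just that shape — area = 305.04 mm². Checking containment: at z = 33.6 the cross-section extends beyond the z = 19.52 cross-section by about 209.22 mm².

part overhangs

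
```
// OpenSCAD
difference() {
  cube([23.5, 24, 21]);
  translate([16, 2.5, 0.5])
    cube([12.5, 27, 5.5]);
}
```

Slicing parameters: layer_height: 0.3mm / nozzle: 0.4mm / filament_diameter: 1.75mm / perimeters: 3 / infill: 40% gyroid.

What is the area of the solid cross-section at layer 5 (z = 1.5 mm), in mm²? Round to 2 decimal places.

402.75 mm²

At z = 1.5 mm: the cube (footprint 23.5×24) is included at this height (area 564.00 mm²); the cube at (16, 2.5) is present — its section is the full 12.5×27 rectangle (area 337.50 mm²); After the difference (first − rest): starting from the 23.5×24 cube (564.00 mm²), the 12.5×27 cube at (16, 2.5) partially overlaps it — only the 161.25 mm² overlap (of its 337.50 mm²) is removed, clipping the outline — area = 402.75 mm². Overall, the cross-section is a single solid region. Net area = 402.75 mm².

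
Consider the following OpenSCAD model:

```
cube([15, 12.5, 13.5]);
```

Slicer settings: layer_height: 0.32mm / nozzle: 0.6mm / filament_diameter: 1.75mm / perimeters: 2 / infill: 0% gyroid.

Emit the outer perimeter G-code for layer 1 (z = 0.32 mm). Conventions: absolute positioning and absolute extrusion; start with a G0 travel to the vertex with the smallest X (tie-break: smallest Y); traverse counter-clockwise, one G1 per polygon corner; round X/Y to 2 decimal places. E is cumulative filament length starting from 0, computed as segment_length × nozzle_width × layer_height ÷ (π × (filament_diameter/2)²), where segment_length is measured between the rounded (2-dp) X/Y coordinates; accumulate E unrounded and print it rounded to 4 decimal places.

At z = 0.32 mm: the cube (footprint 15×12.5) is included at this height. The outline is a single polygon with 4 vertices. Extrusion per mm of travel: 0.6 × 0.32 / (π × 0.875²) = 0.079824. Accumulating E over each segment gives final E = 4.3903.

G0 X0.00 Y0.00 Z0.32
G1 X15.00 Y0.00 E1.1974
G1 X15.00 Y12.50 E2.1952
G1 X0.00 Y12.50 E3.3925
G1 X0.00 Y0.00 E4.3903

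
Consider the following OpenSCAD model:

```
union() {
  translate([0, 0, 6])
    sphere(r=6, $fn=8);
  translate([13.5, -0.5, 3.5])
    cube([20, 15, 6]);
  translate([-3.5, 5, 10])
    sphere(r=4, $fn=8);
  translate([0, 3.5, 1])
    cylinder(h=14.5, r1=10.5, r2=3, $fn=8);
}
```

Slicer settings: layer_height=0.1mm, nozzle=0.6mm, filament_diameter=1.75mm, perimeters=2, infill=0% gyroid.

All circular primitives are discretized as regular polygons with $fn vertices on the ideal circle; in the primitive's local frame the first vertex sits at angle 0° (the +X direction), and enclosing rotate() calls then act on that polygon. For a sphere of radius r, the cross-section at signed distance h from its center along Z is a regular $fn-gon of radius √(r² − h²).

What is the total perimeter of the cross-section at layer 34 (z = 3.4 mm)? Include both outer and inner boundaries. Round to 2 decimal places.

56.69 mm

At z = 3.4 mm: the r=6 sphere slices to a regular 8-gon of circumradius 5.407 (√(r²−h²) with h=2.6 from center) (perimeter = 2·8·5.407·sin(180°/8) = 33.11 mm); the cube at (13.5, -0.5) does not reach this height (z outside [3.5, 9.5]); the sphere at (-3.5, 5) does not reach this height (|z−center|=6.600 > r=4); the cone at (0, 3.5): at t=0.166 of its height the radius interpolates to r₁+(r₂−r₁)t = 9.259, giving a regular 8-gon of that circumradius (perimeter = 2·8·9.259·sin(180°/8) = 56.69 mm); Taking the union: the r=6 sphere lies entirely inside the cone at (0, 3.5), so the union is just the cone at (0, 3.5) — boundary = 56.69 mm. Overall, the cross-section is a single solid region. Total boundary length (outer) = 56.69 mm.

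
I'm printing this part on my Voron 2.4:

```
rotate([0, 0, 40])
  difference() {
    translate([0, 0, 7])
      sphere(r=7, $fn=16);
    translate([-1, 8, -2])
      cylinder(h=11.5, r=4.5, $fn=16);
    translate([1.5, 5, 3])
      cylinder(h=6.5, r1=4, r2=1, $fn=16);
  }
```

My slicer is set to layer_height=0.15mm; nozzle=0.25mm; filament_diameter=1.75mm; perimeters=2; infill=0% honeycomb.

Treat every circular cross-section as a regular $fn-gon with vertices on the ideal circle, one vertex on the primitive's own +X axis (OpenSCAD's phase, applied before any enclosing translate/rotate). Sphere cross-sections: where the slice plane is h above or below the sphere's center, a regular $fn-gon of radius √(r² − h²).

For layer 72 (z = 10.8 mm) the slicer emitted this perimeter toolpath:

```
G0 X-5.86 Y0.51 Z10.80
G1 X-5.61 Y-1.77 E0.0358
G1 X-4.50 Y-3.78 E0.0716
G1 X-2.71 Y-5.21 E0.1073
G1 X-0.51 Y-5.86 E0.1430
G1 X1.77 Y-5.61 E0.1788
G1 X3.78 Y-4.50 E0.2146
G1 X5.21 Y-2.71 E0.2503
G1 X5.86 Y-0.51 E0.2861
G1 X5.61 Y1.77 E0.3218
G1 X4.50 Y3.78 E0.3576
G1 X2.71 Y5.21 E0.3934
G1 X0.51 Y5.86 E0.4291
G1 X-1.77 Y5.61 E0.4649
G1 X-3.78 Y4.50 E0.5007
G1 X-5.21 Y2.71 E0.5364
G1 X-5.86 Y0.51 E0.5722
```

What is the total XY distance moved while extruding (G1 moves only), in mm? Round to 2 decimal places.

36.70 mm

Sum the Euclidean lengths of each G1 segment: total = 36.70 mm.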